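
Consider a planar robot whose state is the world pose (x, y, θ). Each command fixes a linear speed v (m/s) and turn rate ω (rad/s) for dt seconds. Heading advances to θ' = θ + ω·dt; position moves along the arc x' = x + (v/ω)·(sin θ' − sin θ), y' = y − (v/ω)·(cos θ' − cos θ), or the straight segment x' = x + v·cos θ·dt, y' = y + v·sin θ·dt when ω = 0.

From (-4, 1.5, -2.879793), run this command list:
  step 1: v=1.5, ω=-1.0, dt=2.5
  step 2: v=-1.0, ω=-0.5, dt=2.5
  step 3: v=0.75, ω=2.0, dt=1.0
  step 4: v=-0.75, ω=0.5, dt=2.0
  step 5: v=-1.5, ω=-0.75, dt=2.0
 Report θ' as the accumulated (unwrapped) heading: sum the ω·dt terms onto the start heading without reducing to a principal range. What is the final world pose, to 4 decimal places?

step 1: θ'=-5.3798 (R=-1.5000) → pose (-5.5664, 3.8773, -5.3798)
step 2: θ'=-6.6298 (R=2.0000) → pose (-7.8167, 3.2341, -6.6298)
step 3: θ'=-4.6298 (R=0.3750) → pose (-7.3155, 3.6178, -4.6298)
step 4: θ'=-3.6298 (R=-1.5000) → pose (-6.5242, 2.4168, -3.6298)
step 5: θ'=-5.1298 (R=2.0000) → pose (-5.6340, -0.1604, -5.1298)

(-5.6340, -0.1604, -5.1298)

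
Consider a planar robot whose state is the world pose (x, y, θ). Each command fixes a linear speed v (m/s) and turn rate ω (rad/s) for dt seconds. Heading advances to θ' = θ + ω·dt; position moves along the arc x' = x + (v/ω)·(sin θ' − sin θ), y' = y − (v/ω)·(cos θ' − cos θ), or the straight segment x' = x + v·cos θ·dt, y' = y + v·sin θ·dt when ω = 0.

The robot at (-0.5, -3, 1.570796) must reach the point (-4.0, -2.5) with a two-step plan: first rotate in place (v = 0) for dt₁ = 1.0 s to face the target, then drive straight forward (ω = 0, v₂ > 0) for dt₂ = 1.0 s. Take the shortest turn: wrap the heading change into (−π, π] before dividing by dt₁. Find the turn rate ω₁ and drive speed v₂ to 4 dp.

heading to target = atan2(-2.5−-3, -4−-0.5) = 2.9997
Δθ = wrap(2.9997 − 1.5708) = 1.4289; ω₁ = Δθ/dt₁ = 1.4289
distance = √((-4−-0.5)² + (-2.5−-3)²) = 3.5355; v₂ = distance/dt₂ = 3.5355

ω₁ = 1.4289, v₂ = 3.5355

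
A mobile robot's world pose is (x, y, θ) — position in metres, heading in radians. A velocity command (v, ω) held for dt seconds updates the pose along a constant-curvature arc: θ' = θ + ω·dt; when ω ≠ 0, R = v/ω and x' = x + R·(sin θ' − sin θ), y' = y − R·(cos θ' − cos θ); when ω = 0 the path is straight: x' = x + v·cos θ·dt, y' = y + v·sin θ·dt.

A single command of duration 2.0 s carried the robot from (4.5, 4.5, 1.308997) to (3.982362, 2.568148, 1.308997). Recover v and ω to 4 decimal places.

Δθ = 1.308997 − 1.308997 = 0.000000
ω = Δθ/dt = 0.000000/2.0 = 0.0000
ω = 0 → v = (Δx·cos θ + Δy·sin θ)/dt = -1.0000

v = -1.0000, ω = 0.0000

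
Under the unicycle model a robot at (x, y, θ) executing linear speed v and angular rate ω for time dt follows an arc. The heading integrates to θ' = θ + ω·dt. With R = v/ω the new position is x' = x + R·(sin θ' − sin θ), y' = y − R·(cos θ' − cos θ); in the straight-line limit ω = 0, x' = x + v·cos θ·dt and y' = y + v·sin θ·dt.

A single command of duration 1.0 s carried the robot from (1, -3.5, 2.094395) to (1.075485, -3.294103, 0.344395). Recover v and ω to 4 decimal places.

v = 0.2500, ω = -1.7500

Δθ = 0.344395 − 2.094395 = -1.750000
ω = Δθ/dt = -1.750000/1.0 = -1.7500
R = −Δy/(cos θ' − cos θ) = -0.1429
v = R·ω = -0.1429·-1.7500 = 0.2500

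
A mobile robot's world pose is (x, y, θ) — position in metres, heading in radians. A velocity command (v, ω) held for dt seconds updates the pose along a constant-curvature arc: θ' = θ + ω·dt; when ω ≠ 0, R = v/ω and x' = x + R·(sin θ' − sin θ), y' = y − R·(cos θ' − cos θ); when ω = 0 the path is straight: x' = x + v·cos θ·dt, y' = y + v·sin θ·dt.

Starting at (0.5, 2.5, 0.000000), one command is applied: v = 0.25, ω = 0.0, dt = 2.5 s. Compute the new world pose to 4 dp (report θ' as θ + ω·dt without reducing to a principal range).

θ' = 0.0000 + 0.0·2.5 = 0.0000
ω = 0 → straight: x' = 0.5 + 0.25·cos(0.0000)·2.5 = 1.1250
y' = 2.5 + 0.25·sin(0.0000)·2.5 = 2.5000

(1.1250, 2.5000, 0.0000)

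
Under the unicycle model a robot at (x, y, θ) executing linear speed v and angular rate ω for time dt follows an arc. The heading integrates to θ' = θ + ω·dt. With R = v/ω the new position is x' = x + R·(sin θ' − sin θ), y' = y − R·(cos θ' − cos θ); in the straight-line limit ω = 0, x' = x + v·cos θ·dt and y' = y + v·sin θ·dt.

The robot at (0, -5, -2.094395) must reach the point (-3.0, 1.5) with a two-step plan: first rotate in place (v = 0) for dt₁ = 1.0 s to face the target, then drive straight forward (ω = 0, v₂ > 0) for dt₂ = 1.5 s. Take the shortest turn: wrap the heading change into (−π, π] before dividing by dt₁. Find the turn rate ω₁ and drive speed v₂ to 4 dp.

ω₁ = -2.1856, v₂ = 4.7726

heading to target = atan2(1.5−-5, -3−0) = 2.0032
Δθ = wrap(2.0032 − -2.0944) = -2.1856; ω₁ = Δθ/dt₁ = -2.1856
distance = √((-3−0)² + (1.5−-5)²) = 7.1589; v₂ = distance/dt₂ = 4.7726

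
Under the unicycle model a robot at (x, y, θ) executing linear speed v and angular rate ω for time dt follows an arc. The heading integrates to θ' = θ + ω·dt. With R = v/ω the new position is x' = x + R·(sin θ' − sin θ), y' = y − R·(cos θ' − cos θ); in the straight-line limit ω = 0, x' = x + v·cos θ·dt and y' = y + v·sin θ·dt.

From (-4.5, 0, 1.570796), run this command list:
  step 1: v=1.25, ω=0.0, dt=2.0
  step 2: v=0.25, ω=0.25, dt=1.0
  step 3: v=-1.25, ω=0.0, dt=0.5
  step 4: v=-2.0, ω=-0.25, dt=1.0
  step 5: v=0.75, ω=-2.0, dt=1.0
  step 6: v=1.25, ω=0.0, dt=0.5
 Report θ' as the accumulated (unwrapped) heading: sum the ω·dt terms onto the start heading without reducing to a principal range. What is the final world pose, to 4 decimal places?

step 1: θ'=1.5708 (straight) → pose (-4.5000, 2.5000, 1.5708)
step 2: θ'=1.8208 (R=1.0000) → pose (-4.5311, 2.7474, 1.8208)
step 3: θ'=1.8208 (straight) → pose (-4.3765, 2.1418, 1.8208)
step 4: θ'=1.5708 (R=8.0000) → pose (-4.1278, 0.1626, 1.5708)
step 5: θ'=-0.4292 (R=-0.3750) → pose (-3.5967, 0.5036, -0.4292)
step 6: θ'=-0.4292 (straight) → pose (-3.0284, 0.2435, -0.4292)

(-3.0284, 0.2435, -0.4292)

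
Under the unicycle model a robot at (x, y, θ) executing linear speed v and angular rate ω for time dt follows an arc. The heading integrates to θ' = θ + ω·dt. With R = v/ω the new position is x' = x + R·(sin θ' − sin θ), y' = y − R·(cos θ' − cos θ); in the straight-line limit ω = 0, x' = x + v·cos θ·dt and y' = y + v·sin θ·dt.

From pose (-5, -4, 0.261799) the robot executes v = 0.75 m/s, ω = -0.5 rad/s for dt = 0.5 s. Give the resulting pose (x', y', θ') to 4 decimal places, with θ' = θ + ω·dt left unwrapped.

θ' = 0.2618 + -0.5·0.5 = 0.0118
R = v/ω = 0.75/-0.5 = -1.5000
x' = -5 + -1.5000·(sin 0.0118 − sin 0.2618) = -4.6295
y' = -4 − -1.5000·(cos 0.0118 − cos 0.2618) = -3.9490

(-4.6295, -3.9490, 0.0118)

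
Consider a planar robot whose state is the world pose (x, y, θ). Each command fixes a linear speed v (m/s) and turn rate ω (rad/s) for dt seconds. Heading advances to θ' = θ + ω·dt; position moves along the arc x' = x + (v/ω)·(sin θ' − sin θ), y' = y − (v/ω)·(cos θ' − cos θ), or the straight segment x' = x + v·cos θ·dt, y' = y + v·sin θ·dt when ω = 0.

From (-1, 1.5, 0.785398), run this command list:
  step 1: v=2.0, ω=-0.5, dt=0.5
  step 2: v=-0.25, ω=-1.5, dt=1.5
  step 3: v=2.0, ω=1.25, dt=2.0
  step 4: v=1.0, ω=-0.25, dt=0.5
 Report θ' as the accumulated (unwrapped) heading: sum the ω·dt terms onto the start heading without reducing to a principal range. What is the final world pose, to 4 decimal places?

(2.6273, 1.2490, 0.6604)

step 1: θ'=0.5354 (R=-4.0000) → pose (-0.2123, 2.1118, 0.5354)
step 2: θ'=-1.7146 (R=0.1667) → pose (-0.4623, 2.2791, -1.7146)
step 3: θ'=0.7854 (R=1.6000) → pose (2.2526, 0.9184, 0.7854)
step 4: θ'=0.6604 (R=-4.0000) → pose (2.6273, 1.2490, 0.6604)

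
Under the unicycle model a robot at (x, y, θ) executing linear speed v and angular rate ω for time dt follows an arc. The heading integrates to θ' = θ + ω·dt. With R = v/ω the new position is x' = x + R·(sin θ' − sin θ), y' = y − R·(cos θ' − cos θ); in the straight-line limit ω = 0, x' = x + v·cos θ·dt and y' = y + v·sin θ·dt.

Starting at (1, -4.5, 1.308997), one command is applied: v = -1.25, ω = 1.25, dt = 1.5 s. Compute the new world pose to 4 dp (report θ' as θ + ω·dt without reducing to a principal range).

θ' = 1.3090 + 1.25·1.5 = 3.1840
R = v/ω = -1.25/1.25 = -1.0000
x' = 1 + -1.0000·(sin 3.1840 − sin 1.3090) = 2.0083
y' = -4.5 − -1.0000·(cos 3.1840 − cos 1.3090) = -5.7579

(2.0083, -5.7579, 3.1840)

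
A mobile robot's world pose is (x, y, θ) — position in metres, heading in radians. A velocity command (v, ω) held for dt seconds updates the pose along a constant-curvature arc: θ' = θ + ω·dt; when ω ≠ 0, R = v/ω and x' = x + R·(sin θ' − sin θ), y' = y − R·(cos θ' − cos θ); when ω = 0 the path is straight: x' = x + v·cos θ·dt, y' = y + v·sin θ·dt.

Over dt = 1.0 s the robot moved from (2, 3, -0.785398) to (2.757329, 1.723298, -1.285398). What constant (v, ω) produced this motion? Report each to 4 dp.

Δθ = -1.285398 − -0.785398 = -0.500000
ω = Δθ/dt = -0.500000/1.0 = -0.5000
R = −Δy/(cos θ' − cos θ) = -3.0000
v = R·ω = -3.0000·-0.5000 = 1.5000

v = 1.5000, ω = -0.5000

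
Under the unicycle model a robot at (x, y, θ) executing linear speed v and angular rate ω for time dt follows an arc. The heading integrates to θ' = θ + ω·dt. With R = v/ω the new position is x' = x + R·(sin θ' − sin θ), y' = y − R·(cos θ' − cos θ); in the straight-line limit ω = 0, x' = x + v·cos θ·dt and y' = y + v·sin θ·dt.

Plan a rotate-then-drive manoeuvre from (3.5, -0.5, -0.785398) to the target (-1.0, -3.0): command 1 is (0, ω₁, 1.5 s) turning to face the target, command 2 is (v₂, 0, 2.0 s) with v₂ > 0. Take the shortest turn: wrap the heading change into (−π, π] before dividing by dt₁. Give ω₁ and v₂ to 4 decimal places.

heading to target = atan2(-3−-0.5, -1−3.5) = -2.6345
Δθ = wrap(-2.6345 − -0.7854) = -1.8491; ω₁ = Δθ/dt₁ = -1.2327
distance = √((-1−3.5)² + (-3−-0.5)²) = 5.1478; v₂ = distance/dt₂ = 2.5739

ω₁ = -1.2327, v₂ = 2.5739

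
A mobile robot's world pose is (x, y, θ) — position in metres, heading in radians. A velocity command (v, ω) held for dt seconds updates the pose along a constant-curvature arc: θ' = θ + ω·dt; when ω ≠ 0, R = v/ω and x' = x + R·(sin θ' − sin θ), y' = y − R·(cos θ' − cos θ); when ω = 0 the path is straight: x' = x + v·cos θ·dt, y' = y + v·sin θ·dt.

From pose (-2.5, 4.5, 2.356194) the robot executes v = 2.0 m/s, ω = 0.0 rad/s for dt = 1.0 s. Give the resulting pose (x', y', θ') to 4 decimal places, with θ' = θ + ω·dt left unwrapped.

θ' = 2.3562 + 0.0·1.0 = 2.3562
ω = 0 → straight: x' = -2.5 + 2.0·cos(2.3562)·1.0 = -3.9142
y' = 4.5 + 2.0·sin(2.3562)·1.0 = 5.9142

(-3.9142, 5.9142, 2.3562)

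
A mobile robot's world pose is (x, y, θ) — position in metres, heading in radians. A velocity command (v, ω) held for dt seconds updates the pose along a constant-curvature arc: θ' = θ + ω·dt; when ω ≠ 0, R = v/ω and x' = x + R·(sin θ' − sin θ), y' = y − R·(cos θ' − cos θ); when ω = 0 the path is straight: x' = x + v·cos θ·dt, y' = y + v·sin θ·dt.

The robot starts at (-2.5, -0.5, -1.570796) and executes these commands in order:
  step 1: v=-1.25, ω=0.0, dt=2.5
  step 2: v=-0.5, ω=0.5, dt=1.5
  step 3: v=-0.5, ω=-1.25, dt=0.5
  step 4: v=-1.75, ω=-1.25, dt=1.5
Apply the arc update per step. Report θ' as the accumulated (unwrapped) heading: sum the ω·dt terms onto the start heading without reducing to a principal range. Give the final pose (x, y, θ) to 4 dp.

(-1.2339, 5.0815, -3.3208)

step 1: θ'=-1.5708 (straight) → pose (-2.5000, 2.6250, -1.5708)
step 2: θ'=-0.8208 (R=-1.0000) → pose (-2.7683, 3.3066, -0.8208)
step 3: θ'=-1.4458 (R=0.4000) → pose (-2.8725, 3.5294, -1.4458)
step 4: θ'=-3.3208 (R=1.4000) → pose (-1.2339, 5.0815, -3.3208)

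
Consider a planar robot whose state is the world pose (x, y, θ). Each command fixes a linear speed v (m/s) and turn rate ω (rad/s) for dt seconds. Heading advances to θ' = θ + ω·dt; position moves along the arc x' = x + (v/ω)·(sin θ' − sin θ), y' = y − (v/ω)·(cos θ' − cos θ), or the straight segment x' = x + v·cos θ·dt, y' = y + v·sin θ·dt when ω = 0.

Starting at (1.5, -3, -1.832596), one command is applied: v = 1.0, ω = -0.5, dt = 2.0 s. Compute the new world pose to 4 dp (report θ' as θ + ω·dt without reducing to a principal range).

(0.1764, -4.3876, -2.8326)

θ' = -1.8326 + -0.5·2.0 = -2.8326
R = v/ω = 1.0/-0.5 = -2.0000
x' = 1.5 + -2.0000·(sin -2.8326 − sin -1.8326) = 0.1764
y' = -3 − -2.0000·(cos -2.8326 − cos -1.8326) = -4.3876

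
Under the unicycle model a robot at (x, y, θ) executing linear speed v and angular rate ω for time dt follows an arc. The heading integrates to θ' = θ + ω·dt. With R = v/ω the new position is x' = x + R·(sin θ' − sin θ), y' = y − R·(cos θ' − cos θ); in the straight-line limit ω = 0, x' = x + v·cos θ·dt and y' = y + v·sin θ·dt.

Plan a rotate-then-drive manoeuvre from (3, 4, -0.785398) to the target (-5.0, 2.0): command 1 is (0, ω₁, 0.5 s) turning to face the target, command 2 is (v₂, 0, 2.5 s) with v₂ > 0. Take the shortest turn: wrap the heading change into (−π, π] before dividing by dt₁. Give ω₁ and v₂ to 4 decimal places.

heading to target = atan2(2−4, -5−3) = -2.8966
Δθ = wrap(-2.8966 − -0.7854) = -2.1112; ω₁ = Δθ/dt₁ = -4.2224
distance = √((-5−3)² + (2−4)²) = 8.2462; v₂ = distance/dt₂ = 3.2985

ω₁ = -4.2224, v₂ = 3.2985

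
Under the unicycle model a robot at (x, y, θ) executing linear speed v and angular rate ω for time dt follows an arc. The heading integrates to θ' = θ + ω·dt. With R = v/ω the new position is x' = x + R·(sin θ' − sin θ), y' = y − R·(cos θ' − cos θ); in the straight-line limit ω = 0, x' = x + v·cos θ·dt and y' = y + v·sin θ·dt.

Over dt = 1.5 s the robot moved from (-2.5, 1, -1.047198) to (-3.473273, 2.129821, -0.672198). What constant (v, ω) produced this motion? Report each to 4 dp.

Δθ = -0.672198 − -1.047198 = 0.375000
ω = Δθ/dt = 0.375000/1.5 = 0.2500
R = −Δy/(cos θ' − cos θ) = -4.0000
v = R·ω = -4.0000·0.2500 = -1.0000

v = -1.0000, ω = 0.2500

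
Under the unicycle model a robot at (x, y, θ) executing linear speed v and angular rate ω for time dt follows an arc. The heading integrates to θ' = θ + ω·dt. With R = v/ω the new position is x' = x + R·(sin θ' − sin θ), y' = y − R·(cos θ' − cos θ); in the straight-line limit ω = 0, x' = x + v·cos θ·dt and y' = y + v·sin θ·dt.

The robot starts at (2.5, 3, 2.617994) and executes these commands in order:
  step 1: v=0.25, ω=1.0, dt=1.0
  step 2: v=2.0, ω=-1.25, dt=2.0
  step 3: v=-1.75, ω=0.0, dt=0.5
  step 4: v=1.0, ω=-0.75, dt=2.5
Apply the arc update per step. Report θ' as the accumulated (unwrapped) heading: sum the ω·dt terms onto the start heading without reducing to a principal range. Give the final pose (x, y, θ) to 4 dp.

step 1: θ'=3.6180 (R=0.2500) → pose (2.2604, 3.0057, 3.6180)
step 2: θ'=1.1180 (R=-1.6000) → pose (0.0879, 5.1275, 1.1180)
step 3: θ'=1.1180 (straight) → pose (-0.2949, 4.3407, 1.1180)
step 4: θ'=-0.7570 (R=-1.3333) → pose (1.8197, 4.7265, -0.7570)

(1.8197, 4.7265, -0.7570)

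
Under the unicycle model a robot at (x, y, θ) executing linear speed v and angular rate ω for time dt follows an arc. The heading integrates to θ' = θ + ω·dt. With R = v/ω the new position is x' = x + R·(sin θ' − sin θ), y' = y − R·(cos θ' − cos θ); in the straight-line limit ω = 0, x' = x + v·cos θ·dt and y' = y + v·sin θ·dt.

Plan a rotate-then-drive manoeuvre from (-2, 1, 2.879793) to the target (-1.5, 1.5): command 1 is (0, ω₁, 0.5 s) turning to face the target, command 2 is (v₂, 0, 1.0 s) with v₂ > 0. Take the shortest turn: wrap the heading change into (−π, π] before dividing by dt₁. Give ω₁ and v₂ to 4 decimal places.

ω₁ = -4.1888, v₂ = 0.7071

heading to target = atan2(1.5−1, -1.5−-2) = 0.7854
Δθ = wrap(0.7854 − 2.8798) = -2.0944; ω₁ = Δθ/dt₁ = -4.1888
distance = √((-1.5−-2)² + (1.5−1)²) = 0.7071; v₂ = distance/dt₂ = 0.7071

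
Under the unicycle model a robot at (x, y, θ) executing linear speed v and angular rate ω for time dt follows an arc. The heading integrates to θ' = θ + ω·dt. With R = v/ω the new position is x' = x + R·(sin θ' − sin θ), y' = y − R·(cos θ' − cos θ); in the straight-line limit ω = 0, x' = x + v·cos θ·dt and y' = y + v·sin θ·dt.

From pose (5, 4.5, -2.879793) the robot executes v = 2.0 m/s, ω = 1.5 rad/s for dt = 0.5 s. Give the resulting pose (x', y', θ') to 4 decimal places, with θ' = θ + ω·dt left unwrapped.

(4.2147, 3.9192, -2.1298)

θ' = -2.8798 + 1.5·0.5 = -2.1298
R = v/ω = 2.0/1.5 = 1.3333
x' = 5 + 1.3333·(sin -2.1298 − sin -2.8798) = 4.2147
y' = 4.5 − 1.3333·(cos -2.1298 − cos -2.8798) = 3.9192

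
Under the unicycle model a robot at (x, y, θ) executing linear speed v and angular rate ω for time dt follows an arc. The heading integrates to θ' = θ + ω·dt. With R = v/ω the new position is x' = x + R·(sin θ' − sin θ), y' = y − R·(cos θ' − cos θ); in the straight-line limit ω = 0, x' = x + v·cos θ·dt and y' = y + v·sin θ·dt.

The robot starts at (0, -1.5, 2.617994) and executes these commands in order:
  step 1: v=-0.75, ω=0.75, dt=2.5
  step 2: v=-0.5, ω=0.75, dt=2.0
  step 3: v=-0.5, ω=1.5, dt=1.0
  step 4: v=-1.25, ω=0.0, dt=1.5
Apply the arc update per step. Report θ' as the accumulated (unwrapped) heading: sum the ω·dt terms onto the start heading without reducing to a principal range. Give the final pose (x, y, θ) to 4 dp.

(-0.0534, -2.0235, 7.4930)

step 1: θ'=4.4930 (R=-1.0000) → pose (1.4760, -0.8516, 4.4930)
step 2: θ'=5.9930 (R=-0.6667) → pose (1.0161, -0.0677, 5.9930)
step 3: θ'=7.4930 (R=-0.3333) → pose (0.6089, -0.2694, 7.4930)
step 4: θ'=7.4930 (straight) → pose (-0.0534, -2.0235, 7.4930)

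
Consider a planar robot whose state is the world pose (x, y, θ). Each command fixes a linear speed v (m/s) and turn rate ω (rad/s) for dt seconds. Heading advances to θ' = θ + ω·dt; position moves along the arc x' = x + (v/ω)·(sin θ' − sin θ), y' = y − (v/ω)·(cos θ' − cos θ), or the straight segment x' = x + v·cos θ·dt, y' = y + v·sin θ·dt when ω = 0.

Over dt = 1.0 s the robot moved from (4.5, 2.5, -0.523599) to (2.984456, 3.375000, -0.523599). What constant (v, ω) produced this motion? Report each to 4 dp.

v = -1.7500, ω = 0.0000

Δθ = -0.523599 − -0.523599 = 0.000000
ω = Δθ/dt = 0.000000/1.0 = 0.0000
ω = 0 → v = (Δx·cos θ + Δy·sin θ)/dt = -1.7500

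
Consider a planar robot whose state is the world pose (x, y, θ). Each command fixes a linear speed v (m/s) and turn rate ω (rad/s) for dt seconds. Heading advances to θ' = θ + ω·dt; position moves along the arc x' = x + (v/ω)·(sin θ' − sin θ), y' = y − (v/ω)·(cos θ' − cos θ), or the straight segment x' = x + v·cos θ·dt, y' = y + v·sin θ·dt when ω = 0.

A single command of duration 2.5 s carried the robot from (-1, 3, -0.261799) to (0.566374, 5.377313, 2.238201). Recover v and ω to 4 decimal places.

v = 1.5000, ω = 1.0000

Δθ = 2.238201 − -0.261799 = 2.500000
ω = Δθ/dt = 2.500000/2.5 = 1.0000
R = −Δy/(cos θ' − cos θ) = 1.5000
v = R·ω = 1.5000·1.0000 = 1.5000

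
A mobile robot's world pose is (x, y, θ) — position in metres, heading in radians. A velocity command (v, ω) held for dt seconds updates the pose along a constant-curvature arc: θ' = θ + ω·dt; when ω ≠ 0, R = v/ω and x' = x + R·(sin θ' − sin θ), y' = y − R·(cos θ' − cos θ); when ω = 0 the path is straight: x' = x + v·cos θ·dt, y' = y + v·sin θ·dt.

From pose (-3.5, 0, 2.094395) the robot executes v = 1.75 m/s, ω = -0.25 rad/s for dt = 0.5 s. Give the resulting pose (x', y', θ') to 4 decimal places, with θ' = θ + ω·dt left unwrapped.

θ' = 2.0944 + -0.25·0.5 = 1.9694
R = v/ω = 1.75/-0.25 = -7.0000
x' = -3.5 + -7.0000·(sin 1.9694 − sin 2.0944) = -3.8891
y' = 0 − -7.0000·(cos 1.9694 − cos 2.0944) = 0.7831

(-3.8891, 0.7831, 1.9694)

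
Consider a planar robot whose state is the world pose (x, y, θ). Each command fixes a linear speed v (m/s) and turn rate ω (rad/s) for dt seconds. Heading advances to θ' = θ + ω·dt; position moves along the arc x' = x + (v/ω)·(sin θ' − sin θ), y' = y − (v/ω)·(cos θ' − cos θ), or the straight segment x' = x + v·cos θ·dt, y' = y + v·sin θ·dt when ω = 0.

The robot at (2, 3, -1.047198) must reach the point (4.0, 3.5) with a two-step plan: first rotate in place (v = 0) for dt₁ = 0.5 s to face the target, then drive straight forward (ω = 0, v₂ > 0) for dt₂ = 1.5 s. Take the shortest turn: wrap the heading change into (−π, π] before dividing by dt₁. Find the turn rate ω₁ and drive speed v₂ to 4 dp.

heading to target = atan2(3.5−3, 4−2) = 0.2450
Δθ = wrap(0.2450 − -1.0472) = 1.2922; ω₁ = Δθ/dt₁ = 2.5844
distance = √((4−2)² + (3.5−3)²) = 2.0616; v₂ = distance/dt₂ = 1.3744

ω₁ = 2.5844, v₂ = 1.3744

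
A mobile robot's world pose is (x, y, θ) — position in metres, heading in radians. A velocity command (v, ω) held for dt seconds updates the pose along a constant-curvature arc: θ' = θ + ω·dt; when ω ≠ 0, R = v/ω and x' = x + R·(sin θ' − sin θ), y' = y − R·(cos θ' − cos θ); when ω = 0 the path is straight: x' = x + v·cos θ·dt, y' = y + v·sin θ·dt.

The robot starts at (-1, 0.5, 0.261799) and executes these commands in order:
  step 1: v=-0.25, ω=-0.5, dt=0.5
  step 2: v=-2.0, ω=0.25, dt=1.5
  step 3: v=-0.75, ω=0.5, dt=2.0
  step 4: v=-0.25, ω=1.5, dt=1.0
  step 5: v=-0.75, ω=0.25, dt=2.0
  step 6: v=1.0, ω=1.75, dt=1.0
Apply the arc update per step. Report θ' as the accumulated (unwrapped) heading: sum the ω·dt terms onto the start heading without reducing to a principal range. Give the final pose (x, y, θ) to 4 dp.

step 1: θ'=0.0118 (R=0.5000) → pose (-1.1235, 0.4830, 0.0118)
step 2: θ'=0.3868 (R=-8.0000) → pose (-4.0469, -0.1075, 0.3868)
step 3: θ'=1.3868 (R=-1.5000) → pose (-4.9558, -1.2222, 1.3868)
step 4: θ'=2.8868 (R=-0.1667) → pose (-4.8339, -1.4140, 2.8868)
step 5: θ'=3.3868 (R=-3.0000) → pose (-3.3495, -1.4211, 3.3868)
step 6: θ'=5.1368 (R=0.5714) → pose (-3.7315, -2.2108, 5.1368)

(-3.7315, -2.2108, 5.1368)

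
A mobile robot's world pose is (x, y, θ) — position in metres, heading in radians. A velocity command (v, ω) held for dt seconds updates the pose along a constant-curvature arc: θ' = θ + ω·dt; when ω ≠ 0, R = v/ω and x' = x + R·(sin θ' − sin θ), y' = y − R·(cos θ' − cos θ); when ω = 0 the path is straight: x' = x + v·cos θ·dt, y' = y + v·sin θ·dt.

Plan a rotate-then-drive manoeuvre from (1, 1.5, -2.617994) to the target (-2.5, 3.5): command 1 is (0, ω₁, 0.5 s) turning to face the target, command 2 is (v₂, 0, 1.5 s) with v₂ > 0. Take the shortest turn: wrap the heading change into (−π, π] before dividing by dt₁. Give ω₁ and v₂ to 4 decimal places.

ω₁ = -2.0855, v₂ = 2.6874

heading to target = atan2(3.5−1.5, -2.5−1) = 2.6224
Δθ = wrap(2.6224 − -2.6180) = -1.0427; ω₁ = Δθ/dt₁ = -2.0855
distance = √((-2.5−1)² + (3.5−1.5)²) = 4.0311; v₂ = distance/dt₂ = 2.6874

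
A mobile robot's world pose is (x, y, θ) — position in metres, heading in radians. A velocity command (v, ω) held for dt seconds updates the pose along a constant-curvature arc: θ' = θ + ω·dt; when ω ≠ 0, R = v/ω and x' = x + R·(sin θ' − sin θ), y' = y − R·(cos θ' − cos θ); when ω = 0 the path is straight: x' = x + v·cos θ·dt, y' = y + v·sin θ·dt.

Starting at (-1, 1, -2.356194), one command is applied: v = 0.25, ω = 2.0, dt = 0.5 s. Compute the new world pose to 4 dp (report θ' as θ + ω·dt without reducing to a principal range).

(-1.0337, 0.8850, -1.3562)

θ' = -2.3562 + 2.0·0.5 = -1.3562
R = v/ω = 0.25/2.0 = 0.1250
x' = -1 + 0.1250·(sin -1.3562 − sin -2.3562) = -1.0337
y' = 1 − 0.1250·(cos -1.3562 − cos -2.3562) = 0.8850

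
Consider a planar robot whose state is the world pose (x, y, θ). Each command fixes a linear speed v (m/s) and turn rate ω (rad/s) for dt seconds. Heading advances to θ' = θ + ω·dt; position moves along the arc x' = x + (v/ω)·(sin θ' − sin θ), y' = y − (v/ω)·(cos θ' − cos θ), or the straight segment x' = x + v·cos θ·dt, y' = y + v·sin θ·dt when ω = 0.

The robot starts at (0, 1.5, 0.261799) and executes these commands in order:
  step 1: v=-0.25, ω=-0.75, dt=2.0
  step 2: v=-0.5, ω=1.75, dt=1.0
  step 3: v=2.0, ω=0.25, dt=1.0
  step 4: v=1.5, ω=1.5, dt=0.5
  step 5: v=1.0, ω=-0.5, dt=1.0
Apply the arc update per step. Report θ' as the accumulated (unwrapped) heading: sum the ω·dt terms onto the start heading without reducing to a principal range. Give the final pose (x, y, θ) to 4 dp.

(1.4015, 4.6625, 1.0118)

step 1: θ'=-1.2382 (R=0.3333) → pose (-0.4013, 1.7131, -1.2382)
step 2: θ'=0.5118 (R=-0.2857) → pose (-0.8113, 1.8690, 0.5118)
step 3: θ'=0.7618 (R=8.0000) → pose (0.7925, 3.0551, 0.7618)
step 4: θ'=1.5118 (R=1.0000) → pose (1.1005, 3.7197, 1.5118)
step 5: θ'=1.0118 (R=-2.0000) → pose (1.4015, 4.6625, 1.0118)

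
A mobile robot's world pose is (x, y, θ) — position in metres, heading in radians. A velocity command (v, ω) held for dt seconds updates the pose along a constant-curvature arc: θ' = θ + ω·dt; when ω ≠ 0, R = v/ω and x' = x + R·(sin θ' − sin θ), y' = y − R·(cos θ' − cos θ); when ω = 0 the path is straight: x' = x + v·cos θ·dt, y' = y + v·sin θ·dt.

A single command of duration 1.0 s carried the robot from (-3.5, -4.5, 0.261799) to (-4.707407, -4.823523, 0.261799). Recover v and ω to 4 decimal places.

Δθ = 0.261799 − 0.261799 = 0.000000
ω = Δθ/dt = 0.000000/1.0 = 0.0000
ω = 0 → v = (Δx·cos θ + Δy·sin θ)/dt = -1.2500

v = -1.2500, ω = 0.0000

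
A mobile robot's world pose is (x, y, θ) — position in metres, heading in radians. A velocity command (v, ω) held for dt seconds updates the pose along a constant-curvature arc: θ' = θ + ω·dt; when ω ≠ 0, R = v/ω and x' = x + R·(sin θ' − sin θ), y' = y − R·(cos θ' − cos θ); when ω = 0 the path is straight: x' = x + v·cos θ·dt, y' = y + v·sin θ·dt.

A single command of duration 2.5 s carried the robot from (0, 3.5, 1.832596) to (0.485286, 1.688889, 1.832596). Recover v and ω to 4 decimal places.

v = -0.7500, ω = 0.0000

Δθ = 1.832596 − 1.832596 = 0.000000
ω = Δθ/dt = 0.000000/2.5 = 0.0000
ω = 0 → v = (Δx·cos θ + Δy·sin θ)/dt = -0.7500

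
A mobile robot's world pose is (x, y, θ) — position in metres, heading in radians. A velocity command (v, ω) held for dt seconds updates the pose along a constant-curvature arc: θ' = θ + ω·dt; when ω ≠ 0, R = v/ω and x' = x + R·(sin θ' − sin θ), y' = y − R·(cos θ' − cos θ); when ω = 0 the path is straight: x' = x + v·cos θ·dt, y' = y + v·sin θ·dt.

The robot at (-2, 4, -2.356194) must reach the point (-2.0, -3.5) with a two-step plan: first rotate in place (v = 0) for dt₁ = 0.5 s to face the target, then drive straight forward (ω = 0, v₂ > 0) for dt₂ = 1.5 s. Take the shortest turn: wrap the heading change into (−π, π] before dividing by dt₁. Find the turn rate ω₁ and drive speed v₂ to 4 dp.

heading to target = atan2(-3.5−4, -2−-2) = -1.5708
Δθ = wrap(-1.5708 − -2.3562) = 0.7854; ω₁ = Δθ/dt₁ = 1.5708
distance = √((-2−-2)² + (-3.5−4)²) = 7.5000; v₂ = distance/dt₂ = 5.0000

ω₁ = 1.5708, v₂ = 5.0000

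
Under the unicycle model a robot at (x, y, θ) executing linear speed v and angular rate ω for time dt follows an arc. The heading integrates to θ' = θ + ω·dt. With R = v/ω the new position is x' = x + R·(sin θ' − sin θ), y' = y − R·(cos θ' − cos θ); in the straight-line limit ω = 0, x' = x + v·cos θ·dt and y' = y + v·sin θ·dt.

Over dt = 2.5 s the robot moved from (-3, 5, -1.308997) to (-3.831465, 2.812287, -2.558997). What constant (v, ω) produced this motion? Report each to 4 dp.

Δθ = -2.558997 − -1.308997 = -1.250000
ω = Δθ/dt = -1.250000/2.5 = -0.5000
R = −Δy/(cos θ' − cos θ) = -2.0000
v = R·ω = -2.0000·-0.5000 = 1.0000

v = 1.0000, ω = -0.5000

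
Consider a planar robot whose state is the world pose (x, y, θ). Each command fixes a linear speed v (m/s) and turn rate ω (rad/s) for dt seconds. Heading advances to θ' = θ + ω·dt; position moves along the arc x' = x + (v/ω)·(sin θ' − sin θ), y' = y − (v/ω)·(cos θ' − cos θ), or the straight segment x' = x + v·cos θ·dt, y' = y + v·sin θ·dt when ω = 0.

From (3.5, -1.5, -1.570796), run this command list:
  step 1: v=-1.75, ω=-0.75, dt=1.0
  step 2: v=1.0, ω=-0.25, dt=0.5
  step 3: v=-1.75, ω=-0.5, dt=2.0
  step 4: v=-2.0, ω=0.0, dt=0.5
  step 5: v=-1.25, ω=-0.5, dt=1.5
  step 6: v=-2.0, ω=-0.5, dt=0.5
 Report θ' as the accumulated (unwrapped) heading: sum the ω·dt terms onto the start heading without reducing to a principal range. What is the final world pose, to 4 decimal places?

(9.8148, -1.9721, -4.4458)

step 1: θ'=-2.3208 (R=2.3333) → pose (4.1261, 0.0905, -2.3208)
step 2: θ'=-2.4458 (R=-4.0000) → pose (3.7633, -0.2531, -2.4458)
step 3: θ'=-3.4458 (R=3.5000) → pose (7.0551, 0.3998, -3.4458)
step 4: θ'=-3.4458 (straight) → pose (8.0092, 0.1002, -3.4458)
step 5: θ'=-4.1958 (R=2.5000) → pose (9.4342, -1.0502, -4.1958)
step 6: θ'=-4.4458 (R=4.0000) → pose (9.8148, -1.9721, -4.4458)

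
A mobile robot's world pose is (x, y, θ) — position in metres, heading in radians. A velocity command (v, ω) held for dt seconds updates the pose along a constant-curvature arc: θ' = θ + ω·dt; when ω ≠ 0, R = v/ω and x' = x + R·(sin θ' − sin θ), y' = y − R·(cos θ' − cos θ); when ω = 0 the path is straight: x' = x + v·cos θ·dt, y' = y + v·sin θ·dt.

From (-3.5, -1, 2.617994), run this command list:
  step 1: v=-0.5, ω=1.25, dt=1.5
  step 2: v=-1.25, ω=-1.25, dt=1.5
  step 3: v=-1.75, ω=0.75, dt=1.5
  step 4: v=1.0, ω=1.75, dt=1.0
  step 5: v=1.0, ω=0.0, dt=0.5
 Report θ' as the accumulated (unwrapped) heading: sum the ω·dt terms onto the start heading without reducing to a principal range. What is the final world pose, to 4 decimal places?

step 1: θ'=4.4930 (R=-0.4000) → pose (-2.9096, -0.7406, 4.4930)
step 2: θ'=2.6180 (R=1.0000) → pose (-1.4336, -0.0923, 2.6180)
step 3: θ'=3.7430 (R=-2.3333) → pose (1.0533, 0.0045, 3.7430)
step 4: θ'=5.4930 (R=0.5714) → pose (0.9706, -0.8688, 5.4930)
step 5: θ'=5.4930 (straight) → pose (1.3225, -1.2240, 5.4930)

(1.3225, -1.2240, 5.4930)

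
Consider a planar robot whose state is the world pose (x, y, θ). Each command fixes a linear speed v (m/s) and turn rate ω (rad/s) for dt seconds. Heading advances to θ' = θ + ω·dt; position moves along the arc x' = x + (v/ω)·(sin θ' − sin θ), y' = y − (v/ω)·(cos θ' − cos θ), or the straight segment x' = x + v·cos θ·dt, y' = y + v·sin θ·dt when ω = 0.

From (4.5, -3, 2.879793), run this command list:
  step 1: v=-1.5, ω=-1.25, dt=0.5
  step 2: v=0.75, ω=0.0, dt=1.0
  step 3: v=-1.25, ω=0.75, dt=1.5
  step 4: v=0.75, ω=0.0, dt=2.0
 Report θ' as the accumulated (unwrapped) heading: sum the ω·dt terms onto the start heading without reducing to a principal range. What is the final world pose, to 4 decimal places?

(4.8729, -3.7399, 3.3798)

step 1: θ'=2.2548 (R=1.2000) → pose (5.1195, -3.4008, 2.2548)
step 2: θ'=2.2548 (straight) → pose (4.6456, -2.8195, 2.2548)
step 3: θ'=3.3798 (R=-1.6667) → pose (6.3306, -3.3860, 3.3798)
step 4: θ'=3.3798 (straight) → pose (4.8729, -3.7399, 3.3798)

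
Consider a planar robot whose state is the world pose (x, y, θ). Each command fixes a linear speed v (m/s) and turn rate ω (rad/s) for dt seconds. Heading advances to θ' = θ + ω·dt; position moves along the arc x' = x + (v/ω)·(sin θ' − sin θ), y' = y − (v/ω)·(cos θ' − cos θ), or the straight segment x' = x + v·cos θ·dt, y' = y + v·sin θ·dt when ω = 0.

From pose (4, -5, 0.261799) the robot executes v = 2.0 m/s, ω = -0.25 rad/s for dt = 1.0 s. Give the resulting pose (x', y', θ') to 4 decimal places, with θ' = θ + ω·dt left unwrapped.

(5.9762, -4.7280, 0.0118)

θ' = 0.2618 + -0.25·1.0 = 0.0118
R = v/ω = 2.0/-0.25 = -8.0000
x' = 4 + -8.0000·(sin 0.0118 − sin 0.2618) = 5.9762
y' = -5 − -8.0000·(cos 0.0118 − cos 0.2618) = -4.7280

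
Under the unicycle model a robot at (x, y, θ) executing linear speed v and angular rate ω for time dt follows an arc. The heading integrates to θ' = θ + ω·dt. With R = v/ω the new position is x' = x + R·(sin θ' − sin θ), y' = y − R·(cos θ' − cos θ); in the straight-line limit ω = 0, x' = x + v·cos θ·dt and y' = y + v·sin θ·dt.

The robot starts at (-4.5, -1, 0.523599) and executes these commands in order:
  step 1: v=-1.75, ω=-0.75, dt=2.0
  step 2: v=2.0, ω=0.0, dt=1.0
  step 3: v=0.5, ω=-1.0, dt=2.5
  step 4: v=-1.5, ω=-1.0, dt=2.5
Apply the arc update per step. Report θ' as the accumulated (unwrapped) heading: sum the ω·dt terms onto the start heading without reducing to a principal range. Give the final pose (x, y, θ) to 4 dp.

step 1: θ'=-0.9764 (R=2.3333) → pose (-7.5998, -0.2860, -0.9764)
step 2: θ'=-0.9764 (straight) → pose (-6.4798, -1.9429, -0.9764)
step 3: θ'=-3.4764 (R=-0.5000) → pose (-7.0583, -2.6952, -3.4764)
step 4: θ'=-5.9764 (R=1.5000) → pose (-7.0982, -5.5418, -5.9764)

(-7.0982, -5.5418, -5.9764)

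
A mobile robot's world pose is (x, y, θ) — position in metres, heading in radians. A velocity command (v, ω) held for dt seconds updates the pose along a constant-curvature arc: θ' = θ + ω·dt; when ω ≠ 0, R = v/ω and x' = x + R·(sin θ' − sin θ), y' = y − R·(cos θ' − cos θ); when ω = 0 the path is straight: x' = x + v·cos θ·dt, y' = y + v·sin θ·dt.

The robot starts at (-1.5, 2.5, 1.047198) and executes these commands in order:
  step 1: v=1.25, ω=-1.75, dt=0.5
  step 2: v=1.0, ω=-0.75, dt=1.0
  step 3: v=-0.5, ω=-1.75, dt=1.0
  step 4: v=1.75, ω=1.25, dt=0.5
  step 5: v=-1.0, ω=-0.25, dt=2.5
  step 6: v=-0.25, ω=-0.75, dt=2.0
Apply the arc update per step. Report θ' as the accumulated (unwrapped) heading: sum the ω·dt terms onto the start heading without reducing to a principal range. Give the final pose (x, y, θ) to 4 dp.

step 1: θ'=0.1722 (R=-0.7143) → pose (-1.0038, 2.8466, 0.1722)
step 2: θ'=-0.5778 (R=-1.3333) → pose (-0.0471, 2.6499, -0.5778)
step 3: θ'=-2.3278 (R=0.2857) → pose (-0.0987, 3.0854, -2.3278)
step 4: θ'=-1.7028 (R=1.4000) → pose (-0.4689, 2.3082, -1.7028)
step 5: θ'=-2.3278 (R=4.0000) → pose (0.5887, 4.5287, -2.3278)
step 6: θ'=-3.8278 (R=0.3333) → pose (1.0422, 4.5577, -3.8278)

(1.0422, 4.5577, -3.8278)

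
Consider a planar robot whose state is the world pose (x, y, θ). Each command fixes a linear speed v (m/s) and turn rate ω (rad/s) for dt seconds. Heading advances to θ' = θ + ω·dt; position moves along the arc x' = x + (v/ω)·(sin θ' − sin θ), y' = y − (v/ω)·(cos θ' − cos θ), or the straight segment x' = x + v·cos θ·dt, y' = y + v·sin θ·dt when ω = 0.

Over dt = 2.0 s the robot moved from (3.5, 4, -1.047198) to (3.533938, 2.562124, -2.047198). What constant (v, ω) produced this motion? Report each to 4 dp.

v = 0.7500, ω = -0.5000

Δθ = -2.047198 − -1.047198 = -1.000000
ω = Δθ/dt = -1.000000/2.0 = -0.5000
R = −Δy/(cos θ' − cos θ) = -1.5000
v = R·ω = -1.5000·-0.5000 = 0.7500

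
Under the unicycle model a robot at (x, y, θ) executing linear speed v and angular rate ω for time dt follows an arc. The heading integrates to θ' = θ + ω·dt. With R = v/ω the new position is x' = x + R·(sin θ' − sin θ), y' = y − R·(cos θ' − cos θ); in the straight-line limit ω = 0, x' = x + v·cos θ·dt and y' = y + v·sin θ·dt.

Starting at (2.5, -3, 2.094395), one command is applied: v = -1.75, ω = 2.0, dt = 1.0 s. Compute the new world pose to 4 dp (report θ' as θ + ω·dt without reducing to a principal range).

θ' = 2.0944 + 2.0·1.0 = 4.0944
R = v/ω = -1.75/2.0 = -0.8750
x' = 2.5 + -0.8750·(sin 4.0944 − sin 2.0944) = 3.9709
y' = -3 − -0.8750·(cos 4.0944 − cos 2.0944) = -3.0695

(3.9709, -3.0695, 4.0944)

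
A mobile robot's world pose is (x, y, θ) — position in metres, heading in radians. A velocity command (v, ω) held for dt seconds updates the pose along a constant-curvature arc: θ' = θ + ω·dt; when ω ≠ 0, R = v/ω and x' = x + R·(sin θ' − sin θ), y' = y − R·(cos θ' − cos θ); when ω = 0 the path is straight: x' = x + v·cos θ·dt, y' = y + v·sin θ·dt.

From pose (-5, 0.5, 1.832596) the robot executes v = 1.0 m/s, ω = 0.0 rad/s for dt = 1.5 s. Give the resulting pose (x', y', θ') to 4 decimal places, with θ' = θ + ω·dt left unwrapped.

(-5.3882, 1.9489, 1.8326)

θ' = 1.8326 + 0.0·1.5 = 1.8326
ω = 0 → straight: x' = -5 + 1.0·cos(1.8326)·1.5 = -5.3882
y' = 0.5 + 1.0·sin(1.8326)·1.5 = 1.9489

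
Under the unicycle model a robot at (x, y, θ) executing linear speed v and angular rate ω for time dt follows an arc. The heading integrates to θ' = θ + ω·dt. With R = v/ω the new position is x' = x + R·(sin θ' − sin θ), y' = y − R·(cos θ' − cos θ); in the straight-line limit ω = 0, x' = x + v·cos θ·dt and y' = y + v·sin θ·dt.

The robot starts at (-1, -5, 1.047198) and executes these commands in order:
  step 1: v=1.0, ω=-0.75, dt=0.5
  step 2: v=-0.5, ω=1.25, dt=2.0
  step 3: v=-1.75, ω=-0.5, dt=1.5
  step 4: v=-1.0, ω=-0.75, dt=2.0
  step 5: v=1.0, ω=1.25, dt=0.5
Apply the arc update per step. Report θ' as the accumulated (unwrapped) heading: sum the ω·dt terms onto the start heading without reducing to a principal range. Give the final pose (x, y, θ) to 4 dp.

(2.3453, -7.5458, 1.5472)

step 1: θ'=0.6722 (R=-1.3333) → pose (-0.6756, -4.6234, 0.6722)
step 2: θ'=3.1722 (R=-0.4000) → pose (-0.4143, -5.3362, 3.1722)
step 3: θ'=2.4222 (R=3.5000) → pose (1.9991, -6.2018, 2.4222)
step 4: θ'=0.9222 (R=1.3333) → pose (2.1831, -8.0102, 0.9222)
step 5: θ'=1.5472 (R=0.8000) → pose (2.3453, -7.5458, 1.5472)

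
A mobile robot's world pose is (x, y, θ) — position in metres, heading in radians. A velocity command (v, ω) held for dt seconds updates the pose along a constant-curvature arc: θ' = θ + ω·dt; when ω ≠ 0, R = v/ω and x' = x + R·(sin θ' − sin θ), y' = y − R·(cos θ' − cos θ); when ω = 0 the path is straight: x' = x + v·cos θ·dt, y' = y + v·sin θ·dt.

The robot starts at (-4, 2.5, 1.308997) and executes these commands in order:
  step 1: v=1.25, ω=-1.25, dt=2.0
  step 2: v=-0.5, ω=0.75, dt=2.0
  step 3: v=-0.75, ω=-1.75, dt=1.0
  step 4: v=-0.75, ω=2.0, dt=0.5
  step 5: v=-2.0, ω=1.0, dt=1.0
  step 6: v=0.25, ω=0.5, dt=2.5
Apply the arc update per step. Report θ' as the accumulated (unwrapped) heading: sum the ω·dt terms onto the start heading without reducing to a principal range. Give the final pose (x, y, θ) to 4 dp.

(-5.3880, 4.0720, 1.8090)

step 1: θ'=-1.1910 (R=-1.0000) → pose (-2.1053, 2.6119, -1.1910)
step 2: θ'=0.3090 (R=-0.6667) → pose (-2.9272, 2.9998, 0.3090)
step 3: θ'=-1.4410 (R=0.4286) → pose (-3.4825, 3.3527, -1.4410)
step 4: θ'=-0.4410 (R=-0.3750) → pose (-3.6943, 3.6432, -0.4410)
step 5: θ'=0.5590 (R=-2.0000) → pose (-5.6087, 3.5302, 0.5590)
step 6: θ'=1.8090 (R=0.5000) → pose (-5.3880, 4.0720, 1.8090)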